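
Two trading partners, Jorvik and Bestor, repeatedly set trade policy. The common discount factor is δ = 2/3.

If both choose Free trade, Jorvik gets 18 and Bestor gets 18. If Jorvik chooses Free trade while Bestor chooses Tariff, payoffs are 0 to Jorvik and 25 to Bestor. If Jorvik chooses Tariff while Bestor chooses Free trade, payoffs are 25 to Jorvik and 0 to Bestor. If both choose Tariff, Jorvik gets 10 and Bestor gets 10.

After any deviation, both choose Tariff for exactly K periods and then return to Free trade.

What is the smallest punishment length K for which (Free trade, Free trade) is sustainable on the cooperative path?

2

No profitable deviation requires (18−10)(δ+…+δ^K) ≥ 25−18, i.e. δ+…+δ^K ≥ 7/8 ≈ 0.8750.
With δ = 2/3, the partial sums are K=1: 0.6667, K=2: 1.1111.
K = 2 is the first length at which the sum reaches 0.8750.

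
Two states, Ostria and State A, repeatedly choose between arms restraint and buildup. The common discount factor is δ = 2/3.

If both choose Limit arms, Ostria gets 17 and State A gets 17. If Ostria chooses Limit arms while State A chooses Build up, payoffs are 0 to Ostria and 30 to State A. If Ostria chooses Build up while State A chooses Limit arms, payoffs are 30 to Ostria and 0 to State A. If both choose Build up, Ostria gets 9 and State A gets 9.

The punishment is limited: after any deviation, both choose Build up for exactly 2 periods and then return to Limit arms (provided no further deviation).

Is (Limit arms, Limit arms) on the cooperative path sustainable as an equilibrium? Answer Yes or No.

No

IC: δ+…+δ^2 ≥ (30−17)/(17−9) = 13/8.
At δ = 2/3: partial sum = 1.1111 < 1.6250. Cooperation not sustainable.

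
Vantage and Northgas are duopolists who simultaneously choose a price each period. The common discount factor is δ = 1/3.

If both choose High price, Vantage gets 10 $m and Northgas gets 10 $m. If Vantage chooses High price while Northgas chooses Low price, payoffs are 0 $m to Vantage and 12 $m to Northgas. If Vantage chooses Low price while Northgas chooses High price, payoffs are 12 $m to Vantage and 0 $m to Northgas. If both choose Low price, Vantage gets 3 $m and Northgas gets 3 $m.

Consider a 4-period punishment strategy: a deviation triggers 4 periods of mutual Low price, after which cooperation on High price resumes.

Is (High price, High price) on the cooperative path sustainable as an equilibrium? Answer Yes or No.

Yes

Comparing payoff streams over the 5 periods until play realigns: cooperate → 10(1+δ+…+δ^4); deviate → 12 + 3(δ+…+δ^4).
Cooperation is sustained iff (10−3)(δ+…+δ^4) ≥ 12−10.
δ+…+δ^4 = 1/3·(1−(1/3)^4)/(1−1/3) = 0.4938, and (12−10)/(10−3) = 0.2857.
0.4938 ≥ 0.2857, so cooperation is sustainable.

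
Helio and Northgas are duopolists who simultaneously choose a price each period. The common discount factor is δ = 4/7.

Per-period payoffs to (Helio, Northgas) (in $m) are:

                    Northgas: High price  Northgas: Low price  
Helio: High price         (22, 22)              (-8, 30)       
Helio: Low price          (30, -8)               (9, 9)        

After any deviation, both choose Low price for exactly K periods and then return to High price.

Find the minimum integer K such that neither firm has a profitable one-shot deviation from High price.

2

Need Σ_{k=1}^{K} δ^k ≥ (30−22)/(22−9) = 0.6154 at δ = 4/7.
At K = 1 the sum is 0.5714 < 0.6154; at K = 2 it is 0.8980 ≥ 0.6154.
So the minimum punishment length is K = 2.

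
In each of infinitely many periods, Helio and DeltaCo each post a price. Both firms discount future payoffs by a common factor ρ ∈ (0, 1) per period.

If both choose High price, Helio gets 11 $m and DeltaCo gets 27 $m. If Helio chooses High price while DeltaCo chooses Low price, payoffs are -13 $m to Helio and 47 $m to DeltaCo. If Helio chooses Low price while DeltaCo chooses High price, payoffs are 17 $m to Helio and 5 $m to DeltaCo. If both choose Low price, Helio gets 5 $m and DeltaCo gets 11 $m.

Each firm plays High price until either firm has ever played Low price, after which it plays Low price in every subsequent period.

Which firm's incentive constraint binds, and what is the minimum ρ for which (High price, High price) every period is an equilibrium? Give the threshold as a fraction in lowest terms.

DeltaCo; ρ ≥ 5/9

Helio's threshold: (17−11)/(17−5) = 1/2.
DeltaCo's threshold: (47−27)/(47−11) = 5/9.
1/2 < 5/9, so DeltaCo binds and ρ* = 5/9.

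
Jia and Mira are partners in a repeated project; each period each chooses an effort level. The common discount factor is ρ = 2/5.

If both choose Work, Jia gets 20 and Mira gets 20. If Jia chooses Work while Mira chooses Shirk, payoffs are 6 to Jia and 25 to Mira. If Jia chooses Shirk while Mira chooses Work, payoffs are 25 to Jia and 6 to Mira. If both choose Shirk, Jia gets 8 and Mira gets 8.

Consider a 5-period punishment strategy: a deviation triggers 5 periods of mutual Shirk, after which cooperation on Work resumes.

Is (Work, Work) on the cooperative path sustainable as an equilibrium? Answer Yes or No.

Comparing payoff streams over the 6 periods until play realigns: cooperate → 20(1+ρ+…+ρ^5); deviate → 25 + 8(ρ+…+ρ^5).
Cooperation is sustained iff (20−8)(ρ+…+ρ^5) ≥ 25−20.
ρ+…+ρ^5 = 2/5·(1−(2/5)^5)/(1−2/5) = 0.6598, and (25−20)/(20−8) = 0.4167.
0.6598 ≥ 0.4167, so cooperation is sustainable.

Yes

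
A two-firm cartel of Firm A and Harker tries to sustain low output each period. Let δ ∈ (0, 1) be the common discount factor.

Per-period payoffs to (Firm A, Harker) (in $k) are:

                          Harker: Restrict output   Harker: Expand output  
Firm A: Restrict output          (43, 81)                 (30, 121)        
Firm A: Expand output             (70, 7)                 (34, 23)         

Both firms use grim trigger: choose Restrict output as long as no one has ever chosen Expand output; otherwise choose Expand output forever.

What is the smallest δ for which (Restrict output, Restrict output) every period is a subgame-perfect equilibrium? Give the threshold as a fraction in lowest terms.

3/4

For Firm A: deviation gain 70−43 = 27, per-period punishment loss 43−34 = 9. IC gives δ ≥ 27/36 = 3/4.
For Harker: gain 40, loss 58 per period, so δ ≥ 40/98 = 20/49.
The tighter constraint is Firm A's, so cooperation needs δ ≥ 3/4.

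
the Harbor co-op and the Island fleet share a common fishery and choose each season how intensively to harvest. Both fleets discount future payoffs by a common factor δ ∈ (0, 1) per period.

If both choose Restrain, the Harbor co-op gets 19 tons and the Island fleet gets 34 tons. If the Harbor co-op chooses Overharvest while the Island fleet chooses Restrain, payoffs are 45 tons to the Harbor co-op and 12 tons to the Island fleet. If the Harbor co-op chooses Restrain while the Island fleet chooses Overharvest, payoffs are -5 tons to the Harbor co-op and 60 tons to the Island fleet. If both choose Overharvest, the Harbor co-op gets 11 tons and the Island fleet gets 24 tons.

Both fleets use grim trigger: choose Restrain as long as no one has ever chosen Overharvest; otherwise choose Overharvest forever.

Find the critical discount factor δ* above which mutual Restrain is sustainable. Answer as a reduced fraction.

the Harbor co-op's threshold: (45−19)/(45−11) = 13/17.
the Island fleet's threshold: (60−34)/(60−24) = 13/18.
13/17 > 13/18, so the Harbor co-op binds and δ* = 13/17.

13/17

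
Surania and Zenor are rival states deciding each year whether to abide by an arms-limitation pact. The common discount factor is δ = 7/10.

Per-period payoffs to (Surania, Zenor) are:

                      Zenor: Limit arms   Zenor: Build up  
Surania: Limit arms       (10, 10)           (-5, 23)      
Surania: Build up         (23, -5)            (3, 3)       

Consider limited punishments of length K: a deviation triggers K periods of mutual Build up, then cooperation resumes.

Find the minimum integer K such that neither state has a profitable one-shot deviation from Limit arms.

IC: δ(1−δ^K)/(1−δ) ≥ (23−10)/(10−3) = 13/7.
With δ = 7/10: need 1 − δ^K ≥ 13/7·(1−7/10)/(7/10), i.e. δ^K ≤ 0.2041.
Since (7/10)^4 = 0.2401 and (7/10)^5 = 0.1681, the smallest such K is 5.

5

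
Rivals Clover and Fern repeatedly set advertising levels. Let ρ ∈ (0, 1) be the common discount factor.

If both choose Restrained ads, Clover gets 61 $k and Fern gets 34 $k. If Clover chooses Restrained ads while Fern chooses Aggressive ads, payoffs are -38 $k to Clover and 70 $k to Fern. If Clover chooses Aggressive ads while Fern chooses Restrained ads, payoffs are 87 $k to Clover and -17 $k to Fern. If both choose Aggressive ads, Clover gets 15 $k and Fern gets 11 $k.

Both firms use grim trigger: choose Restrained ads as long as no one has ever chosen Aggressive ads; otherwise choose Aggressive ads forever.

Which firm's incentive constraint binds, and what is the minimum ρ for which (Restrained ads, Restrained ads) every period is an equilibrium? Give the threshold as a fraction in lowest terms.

For Clover: deviation gain 87−61 = 26, per-period punishment loss 61−15 = 46. IC gives ρ ≥ 26/72 = 13/36.
For Fern: gain 36, loss 23 per period, so ρ ≥ 36/59.
The tighter constraint is Fern's, so cooperation needs ρ ≥ 36/59.

Fern; ρ ≥ 36/59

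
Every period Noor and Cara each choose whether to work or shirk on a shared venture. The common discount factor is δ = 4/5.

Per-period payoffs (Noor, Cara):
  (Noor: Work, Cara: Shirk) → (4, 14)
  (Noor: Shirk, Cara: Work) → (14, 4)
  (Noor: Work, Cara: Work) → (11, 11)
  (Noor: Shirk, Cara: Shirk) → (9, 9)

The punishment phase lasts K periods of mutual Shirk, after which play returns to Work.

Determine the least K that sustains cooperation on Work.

No profitable deviation requires (11−9)(δ+…+δ^K) ≥ 14−11, i.e. δ+…+δ^K ≥ 3/2 ≈ 1.5000.
With δ = 4/5, the partial sums are K=1: 0.8000, K=2: 1.4400, K=3: 1.9520.
K = 3 is the first length at which the sum reaches 1.5000.

3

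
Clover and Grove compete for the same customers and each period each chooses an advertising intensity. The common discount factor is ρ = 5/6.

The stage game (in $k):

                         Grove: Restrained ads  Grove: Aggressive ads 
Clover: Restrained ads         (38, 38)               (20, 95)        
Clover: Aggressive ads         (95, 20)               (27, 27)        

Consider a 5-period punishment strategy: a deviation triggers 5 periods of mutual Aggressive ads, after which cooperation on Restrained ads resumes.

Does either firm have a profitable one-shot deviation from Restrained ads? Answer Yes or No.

Yes

A one-shot deviation gives 95 now, then 27 for 5 periods, then back to 38.
Gain from deviating: (95−38) today; loss: (38−27) in each of the next 5 periods.
No-deviation condition: (38−27)(ρ+…+ρ^5) ≥ 95−38, i.e. ρ+…+ρ^5 ≥ 57/11.
At ρ = 5/6: ρ+…+ρ^5 = 2.9906 < 5.1818.
So cooperation is not sustainable.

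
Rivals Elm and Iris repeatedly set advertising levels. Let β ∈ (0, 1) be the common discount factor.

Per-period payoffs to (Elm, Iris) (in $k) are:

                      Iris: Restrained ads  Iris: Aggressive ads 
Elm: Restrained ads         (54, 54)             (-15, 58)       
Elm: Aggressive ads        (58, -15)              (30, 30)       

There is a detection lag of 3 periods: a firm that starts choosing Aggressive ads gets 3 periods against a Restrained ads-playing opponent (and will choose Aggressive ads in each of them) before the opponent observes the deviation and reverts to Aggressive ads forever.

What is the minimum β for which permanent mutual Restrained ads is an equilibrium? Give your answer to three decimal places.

A deviator earns 58 for 3 periods, then 30 forever; cooperating earns 54 forever. Multiplying the IC by (1−β):
54 ≥ 58(1−β^3) + 30β^3, so 28·β^3 ≥ 4 and β^3 ≥ 1/7.
β ≥ (1/7)^(1/3) ≈ 0.523.

0.523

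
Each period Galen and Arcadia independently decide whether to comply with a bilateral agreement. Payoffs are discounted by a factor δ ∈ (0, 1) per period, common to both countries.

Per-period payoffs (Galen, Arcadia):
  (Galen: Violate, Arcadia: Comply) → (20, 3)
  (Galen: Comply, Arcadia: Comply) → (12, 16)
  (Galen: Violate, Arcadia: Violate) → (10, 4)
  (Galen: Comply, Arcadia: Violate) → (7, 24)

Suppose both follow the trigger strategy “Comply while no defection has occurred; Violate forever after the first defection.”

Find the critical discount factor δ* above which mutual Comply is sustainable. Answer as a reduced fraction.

Galen: cooperation gives 12 each period; deviation gives 20 once then 10 forever.
  12/(1−δ) ≥ 20 + 10δ/(1−δ) ⇒ δ ≥ 8/10 = 4/5.
Arcadia: cooperation gives 16 each period; deviation gives 24 once then 4 forever.
  δ ≥ 8/20 = 2/5.
Both must hold, so the binding constraint is Galen's: δ ≥ 4/5.

4/5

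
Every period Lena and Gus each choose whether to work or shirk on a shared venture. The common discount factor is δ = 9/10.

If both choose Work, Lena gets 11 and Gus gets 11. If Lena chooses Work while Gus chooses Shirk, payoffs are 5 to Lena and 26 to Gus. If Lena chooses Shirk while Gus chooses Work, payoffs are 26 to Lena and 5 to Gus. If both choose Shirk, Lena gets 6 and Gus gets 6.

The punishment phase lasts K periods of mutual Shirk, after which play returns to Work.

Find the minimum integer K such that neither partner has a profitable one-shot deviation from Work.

No profitable deviation requires (11−6)(δ+…+δ^K) ≥ 26−11, i.e. δ+…+δ^K ≥ 3 ≈ 3.0000.
With δ = 9/10, the partial sums are K=1: 0.9000, K=2: 1.7100, K=3: 2.4390, K=4: 3.0951.
K = 4 is the first length at which the sum reaches 3.0000.

4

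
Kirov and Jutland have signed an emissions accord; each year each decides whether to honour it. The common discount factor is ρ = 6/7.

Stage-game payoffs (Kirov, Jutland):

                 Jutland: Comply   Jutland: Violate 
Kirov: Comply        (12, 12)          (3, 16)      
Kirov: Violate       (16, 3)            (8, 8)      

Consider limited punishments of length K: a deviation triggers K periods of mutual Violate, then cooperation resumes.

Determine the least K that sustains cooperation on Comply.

2

Need Σ_{k=1}^{K} ρ^k ≥ (16−12)/(12−8) = 1.0000 at ρ = 6/7.
At K = 1 the sum is 0.8571 < 1.0000; at K = 2 it is 1.5918 ≥ 1.0000.
So the minimum punishment length is K = 2.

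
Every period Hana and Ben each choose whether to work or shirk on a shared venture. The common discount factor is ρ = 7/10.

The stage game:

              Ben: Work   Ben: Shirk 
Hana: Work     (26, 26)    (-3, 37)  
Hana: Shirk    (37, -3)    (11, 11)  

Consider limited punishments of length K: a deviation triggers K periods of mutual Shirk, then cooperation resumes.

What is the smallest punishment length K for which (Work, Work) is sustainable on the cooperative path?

Need Σ_{k=1}^{K} ρ^k ≥ (37−26)/(26−11) = 0.7333 at ρ = 7/10.
At K = 1 the sum is 0.7000 < 0.7333; at K = 2 it is 1.1900 ≥ 0.7333.
So the minimum punishment length is K = 2.

2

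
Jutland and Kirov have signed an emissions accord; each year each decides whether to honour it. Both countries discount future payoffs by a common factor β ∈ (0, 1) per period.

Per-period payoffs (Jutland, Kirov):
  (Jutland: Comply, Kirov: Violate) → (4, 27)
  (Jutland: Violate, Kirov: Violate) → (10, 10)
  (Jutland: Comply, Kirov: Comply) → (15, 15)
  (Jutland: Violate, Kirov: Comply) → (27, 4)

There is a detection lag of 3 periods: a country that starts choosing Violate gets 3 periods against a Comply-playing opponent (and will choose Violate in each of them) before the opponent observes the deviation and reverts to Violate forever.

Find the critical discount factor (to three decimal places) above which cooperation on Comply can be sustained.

0.890

A deviator earns 27 for 3 periods, then 10 forever; cooperating earns 15 forever. Multiplying the IC by (1−β):
15 ≥ 27(1−β^3) + 10β^3, so 17·β^3 ≥ 12 and β^3 ≥ 12/17.
β ≥ (12/17)^(1/3) ≈ 0.890.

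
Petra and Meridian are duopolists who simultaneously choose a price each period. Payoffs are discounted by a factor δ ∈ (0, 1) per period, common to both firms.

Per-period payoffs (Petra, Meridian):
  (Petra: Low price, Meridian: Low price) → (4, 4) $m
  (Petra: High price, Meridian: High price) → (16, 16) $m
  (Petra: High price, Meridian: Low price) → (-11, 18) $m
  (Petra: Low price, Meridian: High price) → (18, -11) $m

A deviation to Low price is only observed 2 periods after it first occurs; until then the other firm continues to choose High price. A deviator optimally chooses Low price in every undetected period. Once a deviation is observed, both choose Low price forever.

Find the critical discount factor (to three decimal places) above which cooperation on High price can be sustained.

The best deviation is to choose Low price for all 2 undetected periods, earning 18 each, then 4 forever once detected.
Deviation value: 18(1−δ^2)/(1−δ) + 4δ^2/(1−δ); cooperation value: 16/(1−δ).
IC: 16 ≥ 18(1−δ^2) + 4δ^2 = 18 − 14δ^2.
So δ^2 ≥ 2/14 = 1/7, giving δ ≥ (1/7)^(1/2) ≈ 0.378.

0.378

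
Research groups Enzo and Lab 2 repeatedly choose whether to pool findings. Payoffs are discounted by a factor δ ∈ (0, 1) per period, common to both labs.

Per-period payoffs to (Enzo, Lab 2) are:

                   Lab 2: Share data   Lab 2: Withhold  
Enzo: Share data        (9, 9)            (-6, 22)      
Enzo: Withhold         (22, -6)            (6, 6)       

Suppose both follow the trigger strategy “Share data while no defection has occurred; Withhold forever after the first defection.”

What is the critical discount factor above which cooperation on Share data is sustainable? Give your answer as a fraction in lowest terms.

13/16

Cooperation forever yields 9 each period: 9/(1−δ).
Deviating yields 22 once, then 6 forever: 22 + 6δ/(1−δ).
No profitable deviation requires 9/(1−δ) ≥ 22 + 6δ/(1−δ).
Multiplying by (1−δ): 9 ≥ 22(1−δ) + 6δ = 22 − 16δ.
So 16δ ≥ 13, i.e. δ ≥ 13/16.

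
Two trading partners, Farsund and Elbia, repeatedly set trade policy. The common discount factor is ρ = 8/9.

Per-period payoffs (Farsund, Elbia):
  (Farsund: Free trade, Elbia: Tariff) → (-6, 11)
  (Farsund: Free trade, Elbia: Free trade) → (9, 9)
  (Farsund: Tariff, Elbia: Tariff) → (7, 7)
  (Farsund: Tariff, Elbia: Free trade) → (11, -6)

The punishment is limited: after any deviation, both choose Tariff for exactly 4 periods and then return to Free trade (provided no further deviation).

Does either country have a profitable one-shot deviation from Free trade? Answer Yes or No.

A one-shot deviation gives 11 now, then 7 for 4 periods, then back to 9.
Gain from deviating: (11−9) today; loss: (9−7) in each of the next 4 periods.
No-deviation condition: (9−7)(ρ+…+ρ^4) ≥ 11−9, i.e. ρ+…+ρ^4 ≥ 1.
At ρ = 8/9: ρ+…+ρ^4 = 3.0056 ≥ 1.0000.
So cooperation is sustainable.

No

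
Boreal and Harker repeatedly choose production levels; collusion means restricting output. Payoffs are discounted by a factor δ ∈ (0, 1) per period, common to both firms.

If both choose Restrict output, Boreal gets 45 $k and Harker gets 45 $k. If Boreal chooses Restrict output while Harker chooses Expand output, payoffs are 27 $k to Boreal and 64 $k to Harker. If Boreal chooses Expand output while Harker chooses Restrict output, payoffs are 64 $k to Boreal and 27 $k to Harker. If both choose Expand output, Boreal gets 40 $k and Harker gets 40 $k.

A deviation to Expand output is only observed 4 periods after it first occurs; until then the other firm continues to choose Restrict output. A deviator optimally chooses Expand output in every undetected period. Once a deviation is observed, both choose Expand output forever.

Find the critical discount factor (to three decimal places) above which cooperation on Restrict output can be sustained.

0.943

The best deviation is to choose Expand output for all 4 undetected periods, earning 64 each, then 40 forever once detected.
Deviation value: 64(1−δ^4)/(1−δ) + 40δ^4/(1−δ); cooperation value: 45/(1−δ).
IC: 45 ≥ 64(1−δ^4) + 40δ^4 = 64 − 24δ^4.
So δ^4 ≥ 19/24, giving δ ≥ (19/24)^(1/4) ≈ 0.943.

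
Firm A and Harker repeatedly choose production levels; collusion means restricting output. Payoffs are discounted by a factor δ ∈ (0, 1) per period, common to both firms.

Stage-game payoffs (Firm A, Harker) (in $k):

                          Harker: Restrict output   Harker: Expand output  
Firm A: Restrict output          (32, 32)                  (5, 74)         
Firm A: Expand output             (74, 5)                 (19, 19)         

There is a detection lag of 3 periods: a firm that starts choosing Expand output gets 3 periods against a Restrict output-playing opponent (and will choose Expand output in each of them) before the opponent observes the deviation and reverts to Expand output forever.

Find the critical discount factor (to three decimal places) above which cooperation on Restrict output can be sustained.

Deviating for the 3 undetected periods gains 74−32 = 42 per period over cooperation, then loses 32−19 = 13 per period forever once punishment starts.
Gain: 42(1 + δ + … + δ^2); loss: 13·δ^3/(1−δ).
No profitable deviation ⇔ 42(1−δ^3) ≤ 13·δ^3, i.e. δ^3 ≥ 42/(42+13) = 42/55.
Hence δ ≥ (42/55)^(1/3) ≈ 0.914.

0.914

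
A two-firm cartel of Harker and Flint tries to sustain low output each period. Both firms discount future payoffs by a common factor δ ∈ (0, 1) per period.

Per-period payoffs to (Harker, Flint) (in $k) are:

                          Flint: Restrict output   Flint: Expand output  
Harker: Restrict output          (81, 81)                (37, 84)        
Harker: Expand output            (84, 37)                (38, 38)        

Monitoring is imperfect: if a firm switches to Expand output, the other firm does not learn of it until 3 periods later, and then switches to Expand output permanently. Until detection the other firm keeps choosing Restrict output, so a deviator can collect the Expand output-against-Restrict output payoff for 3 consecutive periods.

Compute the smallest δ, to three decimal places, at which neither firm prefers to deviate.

0.403

The best deviation is to choose Expand output for all 3 undetected periods, earning 84 each, then 38 forever once detected.
Deviation value: 84(1−δ^3)/(1−δ) + 38δ^3/(1−δ); cooperation value: 81/(1−δ).
IC: 81 ≥ 84(1−δ^3) + 38δ^3 = 84 − 46δ^3.
So δ^3 ≥ 3/46, giving δ ≥ (3/46)^(1/3) ≈ 0.403.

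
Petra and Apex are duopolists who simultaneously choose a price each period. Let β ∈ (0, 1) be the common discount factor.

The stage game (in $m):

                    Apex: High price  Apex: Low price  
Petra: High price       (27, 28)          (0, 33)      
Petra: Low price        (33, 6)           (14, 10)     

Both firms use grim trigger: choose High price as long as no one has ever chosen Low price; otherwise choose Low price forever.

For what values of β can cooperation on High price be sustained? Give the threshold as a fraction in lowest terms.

For Petra: deviation gain 33−27 = 6, per-period punishment loss 27−14 = 13. IC gives β ≥ 6/19.
For Apex: gain 5, loss 18 per period, so β ≥ 5/23.
The tighter constraint is Petra's, so cooperation needs β ≥ 6/19.

6/19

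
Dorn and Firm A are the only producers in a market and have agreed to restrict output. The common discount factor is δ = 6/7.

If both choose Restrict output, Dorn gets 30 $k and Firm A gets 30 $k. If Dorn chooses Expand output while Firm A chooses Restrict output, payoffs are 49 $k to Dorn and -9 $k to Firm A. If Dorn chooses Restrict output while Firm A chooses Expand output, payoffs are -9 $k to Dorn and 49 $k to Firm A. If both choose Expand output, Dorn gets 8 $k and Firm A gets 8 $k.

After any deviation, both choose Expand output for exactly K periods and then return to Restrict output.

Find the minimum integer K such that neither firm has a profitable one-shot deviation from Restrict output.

2

IC: δ(1−δ^K)/(1−δ) ≥ (49−30)/(30−8) = 19/22.
With δ = 6/7: need 1 − δ^K ≥ 19/22·(1−6/7)/(6/7), i.e. δ^K ≤ 0.8561.
Since (6/7)^1 = 0.8571 and (6/7)^2 = 0.7347, the smallest such K is 2.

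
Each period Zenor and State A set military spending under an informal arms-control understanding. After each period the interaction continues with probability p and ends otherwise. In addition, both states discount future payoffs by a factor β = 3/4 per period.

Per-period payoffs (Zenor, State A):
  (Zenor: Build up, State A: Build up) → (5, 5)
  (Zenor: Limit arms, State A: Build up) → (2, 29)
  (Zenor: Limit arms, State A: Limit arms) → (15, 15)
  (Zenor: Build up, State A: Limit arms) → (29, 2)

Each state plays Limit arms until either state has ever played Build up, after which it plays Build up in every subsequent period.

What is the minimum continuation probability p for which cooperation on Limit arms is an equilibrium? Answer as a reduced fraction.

Expected continuation weight on next period's payoff is β·p = 3/4·p, which plays the role of the discount factor.
Cooperation requires 3/4·p ≥ (29−15)/(29−5) = 7/12, hence p ≥ 7/9.

7/9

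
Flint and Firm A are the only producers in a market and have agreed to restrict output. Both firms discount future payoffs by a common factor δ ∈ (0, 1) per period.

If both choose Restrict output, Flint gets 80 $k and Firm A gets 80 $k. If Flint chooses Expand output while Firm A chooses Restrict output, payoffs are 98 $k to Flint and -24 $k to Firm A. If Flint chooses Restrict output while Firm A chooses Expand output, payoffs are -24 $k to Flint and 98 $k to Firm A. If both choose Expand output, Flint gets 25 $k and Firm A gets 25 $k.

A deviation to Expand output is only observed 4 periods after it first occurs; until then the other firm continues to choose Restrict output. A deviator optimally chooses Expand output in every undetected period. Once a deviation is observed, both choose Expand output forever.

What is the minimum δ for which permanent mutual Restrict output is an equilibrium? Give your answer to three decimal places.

Deviating for the 4 undetected periods gains 98−80 = 18 per period over cooperation, then loses 80−25 = 55 per period forever once punishment starts.
Gain: 18(1 + δ + … + δ^3); loss: 55·δ^4/(1−δ).
No profitable deviation ⇔ 18(1−δ^4) ≤ 55·δ^4, i.e. δ^4 ≥ 18/(18+55) = 18/73.
Hence δ ≥ (18/73)^(1/4) ≈ 0.705.

0.705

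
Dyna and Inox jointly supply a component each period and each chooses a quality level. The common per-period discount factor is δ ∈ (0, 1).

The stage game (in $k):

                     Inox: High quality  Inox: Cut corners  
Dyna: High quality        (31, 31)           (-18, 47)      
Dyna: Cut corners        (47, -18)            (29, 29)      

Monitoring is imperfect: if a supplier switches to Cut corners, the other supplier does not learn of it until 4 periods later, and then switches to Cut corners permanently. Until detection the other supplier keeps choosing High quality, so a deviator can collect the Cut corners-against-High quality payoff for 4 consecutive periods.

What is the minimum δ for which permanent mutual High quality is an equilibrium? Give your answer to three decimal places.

Deviating for the 4 undetected periods gains 47−31 = 16 per period over cooperation, then loses 31−29 = 2 per period forever once punishment starts.
Gain: 16(1 + δ + … + δ^3); loss: 2·δ^4/(1−δ).
No profitable deviation ⇔ 16(1−δ^4) ≤ 2·δ^4, i.e. δ^4 ≥ 16/(16+2) = 8/9.
Hence δ ≥ (8/9)^(1/4) ≈ 0.971.

0.971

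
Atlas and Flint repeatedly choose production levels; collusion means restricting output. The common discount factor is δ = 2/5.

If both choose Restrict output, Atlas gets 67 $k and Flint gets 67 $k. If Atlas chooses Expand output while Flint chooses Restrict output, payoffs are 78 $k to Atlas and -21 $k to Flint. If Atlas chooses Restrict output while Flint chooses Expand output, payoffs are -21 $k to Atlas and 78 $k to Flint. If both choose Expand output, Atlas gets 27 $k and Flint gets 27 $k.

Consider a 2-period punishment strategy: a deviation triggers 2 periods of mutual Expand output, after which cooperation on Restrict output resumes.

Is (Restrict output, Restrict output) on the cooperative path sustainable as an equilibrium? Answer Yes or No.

Yes

IC: δ+…+δ^2 ≥ (78−67)/(67−27) = 11/40.
At δ = 2/5: partial sum = 0.5600 ≥ 0.2750. Cooperation sustainable.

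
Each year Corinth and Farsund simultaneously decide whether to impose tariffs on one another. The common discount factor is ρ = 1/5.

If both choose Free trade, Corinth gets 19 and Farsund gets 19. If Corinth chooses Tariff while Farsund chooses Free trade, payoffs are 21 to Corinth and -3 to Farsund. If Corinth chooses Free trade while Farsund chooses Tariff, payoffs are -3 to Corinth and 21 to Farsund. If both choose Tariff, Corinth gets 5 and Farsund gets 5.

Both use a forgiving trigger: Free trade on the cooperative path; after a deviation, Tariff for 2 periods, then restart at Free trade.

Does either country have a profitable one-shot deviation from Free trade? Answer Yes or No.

No

Comparing payoff streams over the 3 periods until play realigns: cooperate → 19(1+ρ+…+ρ^2); deviate → 21 + 5(ρ+…+ρ^2).
Cooperation is sustained iff (19−5)(ρ+…+ρ^2) ≥ 21−19.
ρ+…+ρ^2 = 1/5·(1−(1/5)^2)/(1−1/5) = 0.2400, and (21−19)/(19−5) = 0.1429.
0.2400 ≥ 0.1429, so cooperation is sustainable.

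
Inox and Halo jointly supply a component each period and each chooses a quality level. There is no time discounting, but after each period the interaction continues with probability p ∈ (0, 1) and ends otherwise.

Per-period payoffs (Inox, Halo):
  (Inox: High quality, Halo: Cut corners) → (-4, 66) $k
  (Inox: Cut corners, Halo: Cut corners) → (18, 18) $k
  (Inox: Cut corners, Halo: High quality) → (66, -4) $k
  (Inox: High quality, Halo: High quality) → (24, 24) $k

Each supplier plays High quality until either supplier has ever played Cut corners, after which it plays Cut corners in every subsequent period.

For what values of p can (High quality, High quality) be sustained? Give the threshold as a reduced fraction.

7/8

With no time discounting, the continuation probability p plays the role of the discount factor.
Grim-trigger IC: 24/(1−p) ≥ 66 + 18p/(1−p) ⇒ p ≥ (66−24)/(66−18) = 7/8.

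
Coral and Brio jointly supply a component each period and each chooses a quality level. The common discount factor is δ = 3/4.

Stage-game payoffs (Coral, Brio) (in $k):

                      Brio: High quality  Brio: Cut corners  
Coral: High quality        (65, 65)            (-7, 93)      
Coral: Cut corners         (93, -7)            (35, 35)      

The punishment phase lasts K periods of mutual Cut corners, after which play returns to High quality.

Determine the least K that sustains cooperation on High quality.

2

Need Σ_{k=1}^{K} δ^k ≥ (93−65)/(65−35) = 0.9333 at δ = 3/4.
At K = 1 the sum is 0.7500 < 0.9333; at K = 2 it is 1.3125 ≥ 0.9333.
So the minimum punishment length is K = 2.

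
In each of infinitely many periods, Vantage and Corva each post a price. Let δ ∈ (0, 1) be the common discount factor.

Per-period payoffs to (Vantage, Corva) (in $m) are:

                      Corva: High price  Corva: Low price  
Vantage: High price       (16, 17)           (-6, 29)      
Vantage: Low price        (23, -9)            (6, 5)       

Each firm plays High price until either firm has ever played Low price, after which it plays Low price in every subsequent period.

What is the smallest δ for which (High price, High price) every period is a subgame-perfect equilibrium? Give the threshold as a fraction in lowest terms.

For Vantage: deviation gain 23−16 = 7, per-period punishment loss 16−6 = 10. IC gives δ ≥ 7/17.
For Corva: gain 12, loss 12 per period, so δ ≥ 12/24 = 1/2.
The tighter constraint is Corva's, so cooperation needs δ ≥ 1/2.

1/2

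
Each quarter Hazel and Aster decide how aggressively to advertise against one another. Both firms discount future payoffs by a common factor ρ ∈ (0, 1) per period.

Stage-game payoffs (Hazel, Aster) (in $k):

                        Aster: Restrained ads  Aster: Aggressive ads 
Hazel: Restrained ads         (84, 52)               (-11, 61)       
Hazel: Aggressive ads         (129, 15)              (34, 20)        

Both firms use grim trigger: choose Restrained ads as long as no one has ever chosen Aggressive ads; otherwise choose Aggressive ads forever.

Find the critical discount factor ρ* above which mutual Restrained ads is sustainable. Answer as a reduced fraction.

Hazel's threshold: (129−84)/(129−34) = 9/19.
Aster's threshold: (61−52)/(61−20) = 9/41.
9/19 > 9/41, so Hazel binds and ρ* = 9/19.

9/19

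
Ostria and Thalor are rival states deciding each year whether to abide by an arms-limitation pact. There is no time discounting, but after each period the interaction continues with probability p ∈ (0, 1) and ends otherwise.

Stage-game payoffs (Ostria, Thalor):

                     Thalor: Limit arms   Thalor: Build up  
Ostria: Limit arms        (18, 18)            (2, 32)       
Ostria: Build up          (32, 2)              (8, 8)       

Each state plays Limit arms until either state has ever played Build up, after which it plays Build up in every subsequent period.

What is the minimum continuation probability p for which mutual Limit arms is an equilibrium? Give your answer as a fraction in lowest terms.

Expected cooperation value is 18 + p·18 + p²·18 + … = 18/(1−p); deviation gives 32 + p·8/(1−p).
18 ≥ 32(1−p) + 8p ⇒ 24p ≥ 14 ⇒ p ≥ 14/24 = 7/12.

7/12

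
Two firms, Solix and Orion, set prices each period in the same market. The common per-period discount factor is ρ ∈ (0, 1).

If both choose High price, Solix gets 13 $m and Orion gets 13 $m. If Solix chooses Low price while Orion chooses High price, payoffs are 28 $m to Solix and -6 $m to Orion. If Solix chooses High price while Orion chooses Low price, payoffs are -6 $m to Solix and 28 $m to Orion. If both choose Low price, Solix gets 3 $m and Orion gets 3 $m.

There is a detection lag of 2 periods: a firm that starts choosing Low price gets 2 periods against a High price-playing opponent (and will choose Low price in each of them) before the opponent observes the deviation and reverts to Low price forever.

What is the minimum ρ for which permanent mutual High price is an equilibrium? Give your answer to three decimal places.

Deviating for the 2 undetected periods gains 28−13 = 15 per period over cooperation, then loses 13−3 = 10 per period forever once punishment starts.
Gain: 15(1 + ρ + … + ρ^1); loss: 10·ρ^2/(1−ρ).
No profitable deviation ⇔ 15(1−ρ^2) ≤ 10·ρ^2, i.e. ρ^2 ≥ 15/(15+10) = 3/5.
Hence ρ ≥ (3/5)^(1/2) ≈ 0.775.

0.775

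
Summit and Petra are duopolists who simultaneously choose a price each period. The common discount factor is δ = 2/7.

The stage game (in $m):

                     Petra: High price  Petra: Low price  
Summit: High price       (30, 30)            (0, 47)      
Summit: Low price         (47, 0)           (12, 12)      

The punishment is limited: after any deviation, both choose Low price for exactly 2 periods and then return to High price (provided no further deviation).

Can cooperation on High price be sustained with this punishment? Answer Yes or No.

No

IC: δ+…+δ^2 ≥ (47−30)/(30−12) = 17/18.
At δ = 2/7: partial sum = 0.3673 < 0.9444. Cooperation not sustainable.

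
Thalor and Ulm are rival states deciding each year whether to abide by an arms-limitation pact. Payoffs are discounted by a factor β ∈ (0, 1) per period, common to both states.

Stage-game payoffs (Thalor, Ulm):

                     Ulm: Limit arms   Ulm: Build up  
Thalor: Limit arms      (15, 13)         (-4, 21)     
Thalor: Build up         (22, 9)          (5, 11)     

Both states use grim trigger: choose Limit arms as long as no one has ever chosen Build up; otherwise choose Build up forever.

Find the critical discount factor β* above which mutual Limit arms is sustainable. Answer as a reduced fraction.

Thalor's threshold: (22−15)/(22−5) = 7/17.
Ulm's threshold: (21−13)/(21−11) = 4/5.
7/17 < 4/5, so Ulm binds and β* = 4/5.

4/5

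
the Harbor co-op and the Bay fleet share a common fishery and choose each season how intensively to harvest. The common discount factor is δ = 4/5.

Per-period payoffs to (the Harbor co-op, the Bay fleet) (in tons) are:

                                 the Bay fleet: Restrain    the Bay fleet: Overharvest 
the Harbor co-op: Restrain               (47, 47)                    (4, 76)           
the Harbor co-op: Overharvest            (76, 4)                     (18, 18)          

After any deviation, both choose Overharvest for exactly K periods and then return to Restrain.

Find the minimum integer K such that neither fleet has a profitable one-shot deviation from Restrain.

2

IC: δ(1−δ^K)/(1−δ) ≥ (76−47)/(47−18) = 1.
With δ = 4/5: need 1 − δ^K ≥ 1·(1−4/5)/(4/5), i.e. δ^K ≤ 0.7500.
Since (4/5)^1 = 0.8000 and (4/5)^2 = 0.6400, the smallest such K is 2.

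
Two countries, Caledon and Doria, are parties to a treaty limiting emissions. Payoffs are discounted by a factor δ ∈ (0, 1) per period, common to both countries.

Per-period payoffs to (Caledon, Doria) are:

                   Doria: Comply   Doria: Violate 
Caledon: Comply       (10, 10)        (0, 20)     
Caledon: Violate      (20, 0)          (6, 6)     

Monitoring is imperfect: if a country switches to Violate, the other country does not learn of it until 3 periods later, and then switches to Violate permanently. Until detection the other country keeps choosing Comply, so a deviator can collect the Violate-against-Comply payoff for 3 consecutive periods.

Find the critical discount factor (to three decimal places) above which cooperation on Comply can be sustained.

0.894

A deviator earns 20 for 3 periods, then 6 forever; cooperating earns 10 forever. Multiplying the IC by (1−δ):
10 ≥ 20(1−δ^3) + 6δ^3, so 14·δ^3 ≥ 10 and δ^3 ≥ 5/7.
δ ≥ (5/7)^(1/3) ≈ 0.894.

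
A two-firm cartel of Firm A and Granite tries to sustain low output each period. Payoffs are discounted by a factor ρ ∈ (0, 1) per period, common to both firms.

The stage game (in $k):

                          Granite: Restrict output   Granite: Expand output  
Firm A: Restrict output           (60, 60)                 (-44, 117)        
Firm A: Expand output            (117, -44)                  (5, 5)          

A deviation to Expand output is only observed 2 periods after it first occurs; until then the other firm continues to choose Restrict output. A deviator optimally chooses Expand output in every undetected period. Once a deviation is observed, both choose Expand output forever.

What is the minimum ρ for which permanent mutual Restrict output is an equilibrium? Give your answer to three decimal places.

0.713

Deviating for the 2 undetected periods gains 117−60 = 57 per period over cooperation, then loses 60−5 = 55 per period forever once punishment starts.
Gain: 57(1 + ρ + … + ρ^1); loss: 55·ρ^2/(1−ρ).
No profitable deviation ⇔ 57(1−ρ^2) ≤ 55·ρ^2, i.e. ρ^2 ≥ 57/(57+55) = 57/112.
Hence ρ ≥ (57/112)^(1/2) ≈ 0.713.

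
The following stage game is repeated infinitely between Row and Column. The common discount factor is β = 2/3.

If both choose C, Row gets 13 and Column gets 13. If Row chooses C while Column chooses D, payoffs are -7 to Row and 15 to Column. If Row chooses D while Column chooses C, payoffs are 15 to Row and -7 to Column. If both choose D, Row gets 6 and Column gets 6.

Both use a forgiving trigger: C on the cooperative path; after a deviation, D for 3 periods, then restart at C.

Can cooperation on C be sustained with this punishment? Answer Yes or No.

Yes

IC: β+…+β^3 ≥ (15−13)/(13−6) = 2/7.
At β = 2/3: partial sum = 1.4074 ≥ 0.2857. Cooperation sustainable.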